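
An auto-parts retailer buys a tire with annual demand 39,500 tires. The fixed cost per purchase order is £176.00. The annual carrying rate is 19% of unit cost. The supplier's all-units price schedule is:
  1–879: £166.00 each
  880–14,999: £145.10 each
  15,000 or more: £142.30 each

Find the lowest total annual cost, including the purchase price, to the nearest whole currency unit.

TC* ≈ £5,751,480

Holding cost per unit per year at price C is H = 0.19·C.
For each price level, check whether its EOQ is feasible; otherwise the best quantity at that price is the breakpoint.
EOQ at £166.00 = 664.0 (feasible in tier 1): TC = 39,500×£166.00 + (39,500/664.0)×176 + (664.0/2)×0.19×£166.00 = £6,577,941.16.
EOQ at £145.10 = 710.2 < 880, so use break Q=880: TC = 39,500×£145.10 + (39,500/880.0)×176 + (880.0/2)×0.19×£145.10 = £5,751,480.36.
EOQ at £142.30 = 717.1 < 15000, so use break Q=15000: TC = 39,500×£142.30 + (39,500/15000.0)×176 + (15000.0/2)×0.19×£142.30 = £5,824,090.97.
Lowest total cost among the candidates is at Q = 880.0.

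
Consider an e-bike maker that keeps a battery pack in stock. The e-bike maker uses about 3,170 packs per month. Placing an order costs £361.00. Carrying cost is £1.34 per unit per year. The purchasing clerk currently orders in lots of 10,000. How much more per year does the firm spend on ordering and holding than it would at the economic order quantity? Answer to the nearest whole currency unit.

Extra cost ≈ £2,007 per year

Annual demand D = 3,170 × 12 = 38,040.
EOQ = √(2DS/H) = √(2 × 38,040 × 361 / 1.34) ≈ 4527.27.
Cost at Q* = (D/Q*)S + (Q*/2)H = √(2DSH) ≈ £6,066.54.
Cost at Q = 10,000: (38,040/10,000)×361 + (10,000/2)×1.34 = £1,373.24 + £6,700.00 = £8,073.24.
Excess = £8,073.24 − £6,066.54 = £2,006.70.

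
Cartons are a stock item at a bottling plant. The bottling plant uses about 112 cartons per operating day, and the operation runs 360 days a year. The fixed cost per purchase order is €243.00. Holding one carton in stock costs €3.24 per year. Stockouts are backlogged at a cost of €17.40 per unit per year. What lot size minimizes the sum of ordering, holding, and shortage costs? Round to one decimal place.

Q* ≈ 2,678.5 cartons

Annual demand D = 112 × 360 = 40,320.
With planned backorders, Q* = √(2DS/H) · √((H+B)/B).
√(2DS/H) = √(2 × 40,320 × 243 / 3.24) = 2459.268.
√((H+B)/B) = √((3.24+17.4)/17.4) = 1.0891.
Q* ≈ 2678.466.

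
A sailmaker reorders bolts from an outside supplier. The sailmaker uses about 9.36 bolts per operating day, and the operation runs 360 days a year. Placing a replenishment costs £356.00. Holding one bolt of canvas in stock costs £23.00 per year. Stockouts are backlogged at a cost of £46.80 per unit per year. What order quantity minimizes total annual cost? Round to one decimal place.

Annual demand D = 9.36 × 360 = 3,369.6.
With planned backorders, Q* = √(2DS/H) · √((H+B)/B).
√(2DS/H) = √(2 × 3,369.6 × 356 / 23) = 322.972.
√((H+B)/B) = √((23+46.8)/46.8) = 1.2213.
Q* ≈ 394.430.

Q* ≈ 394.4 bolts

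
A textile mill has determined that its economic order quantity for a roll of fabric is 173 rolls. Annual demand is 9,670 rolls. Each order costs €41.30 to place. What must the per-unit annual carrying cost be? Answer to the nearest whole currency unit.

H ≈ €27

The basic EOQ model gives Q* = √(2DS/H); rearrange for the unknown.
From Q* = √(2DS/H): H = 2DS / Q*² = 2 × 9,670 × 41.3 / 173² = 26.6879.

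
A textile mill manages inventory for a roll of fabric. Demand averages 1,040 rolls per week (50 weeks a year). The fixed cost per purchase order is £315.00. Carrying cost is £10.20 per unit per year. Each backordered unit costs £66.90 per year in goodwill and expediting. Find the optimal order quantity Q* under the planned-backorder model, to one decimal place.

Q* ≈ 1,923.9 rolls

Annual demand D = 1,040 × 50 = 52,000.
With planned backorders, Q* = √(2DS/H) · √((H+B)/B).
√(2DS/H) = √(2 × 52,000 × 315 / 10.2) = 1792.140.
√((H+B)/B) = √((10.2+66.9)/66.9) = 1.0735.
Q* ≈ 1923.915.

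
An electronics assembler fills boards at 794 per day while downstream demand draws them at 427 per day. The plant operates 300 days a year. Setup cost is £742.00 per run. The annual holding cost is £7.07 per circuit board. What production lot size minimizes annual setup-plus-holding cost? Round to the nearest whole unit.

Annual demand D = 427 × 300 = 128,100.
Production build-up factor (1 − d/p) = 1 − 427/794 = 0.4622.
Q* = √(2DS / (H(1 − d/p))) = √(2 × 128,100 × 742 / (7.07 × 0.4622)).
= √(190,100,400 / 3.2679) ≈ 7627.093.

Q* ≈ 7,627 boards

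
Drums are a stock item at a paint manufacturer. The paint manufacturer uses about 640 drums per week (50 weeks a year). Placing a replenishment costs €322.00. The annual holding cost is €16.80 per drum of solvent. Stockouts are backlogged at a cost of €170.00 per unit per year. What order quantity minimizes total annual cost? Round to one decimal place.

Annual demand D = 640 × 50 = 32,000.
With planned backorders, Q* = √(2DS/H) · √((H+B)/B).
√(2DS/H) = √(2 × 32,000 × 322 / 16.8) = 1107.550.
√((H+B)/B) = √((16.8+170)/170) = 1.0482.
Q* ≈ 1160.987.

Q* ≈ 1,161.0 drums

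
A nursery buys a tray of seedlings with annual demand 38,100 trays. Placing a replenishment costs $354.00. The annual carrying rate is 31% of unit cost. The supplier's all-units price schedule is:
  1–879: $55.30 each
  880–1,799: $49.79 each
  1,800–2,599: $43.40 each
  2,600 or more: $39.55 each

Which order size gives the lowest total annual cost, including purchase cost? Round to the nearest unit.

Holding cost per unit per year at price C is H = 0.31·C.
Evaluate total cost at each tier's feasible EOQ or, if the EOQ is below the tier, at the tier's minimum quantity.
Tier 1 ($55.30): EOQ = 1254.4 exceeds tier's upper bound 879, so this tier is dominated.
EOQ at $49.79 = 1322.0 (feasible in tier 2): TC = 38,100×$49.79 + (38,100/1322.0)×354 + (1322.0/2)×0.31×$49.79 = $1,917,403.74.
EOQ at $43.40 = 1416.0 < 1800, so use break Q=1800: TC = 38,100×$43.40 + (38,100/1800.0)×354 + (1800.0/2)×0.31×$43.40 = $1,673,141.60.
EOQ at $39.55 = 1483.3 < 2600, so use break Q=2600: TC = 38,100×$39.55 + (38,100/2600.0)×354 + (2600.0/2)×0.31×$39.55 = $1,527,981.11.
Lowest total cost is $1,527,981.11 at Q = 2600.0.

Q* ≈ 2,600 trays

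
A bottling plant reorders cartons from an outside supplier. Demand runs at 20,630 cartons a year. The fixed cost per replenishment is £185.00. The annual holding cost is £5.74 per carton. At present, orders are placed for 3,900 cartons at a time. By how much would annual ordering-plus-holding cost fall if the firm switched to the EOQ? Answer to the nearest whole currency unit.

EOQ = √(2DS/H) = √(2 × 20,630 × 185 / 5.74) ≈ 1153.17.
Cost at Q* = (D/Q*)S + (Q*/2)H = √(2DSH) ≈ £6,619.21.
Cost at Q = 3,900: (20,630/3,900)×185 + (3,900/2)×5.74 = £978.60 + £11,193.00 = £12,171.60.
Excess = £12,171.60 − £6,619.21 = £5,552.39.

Extra cost ≈ £5,552 per year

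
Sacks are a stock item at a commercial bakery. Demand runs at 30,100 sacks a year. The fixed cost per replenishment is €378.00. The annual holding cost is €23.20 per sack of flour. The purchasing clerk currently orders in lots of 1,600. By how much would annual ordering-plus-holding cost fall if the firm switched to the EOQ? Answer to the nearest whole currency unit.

EOQ = √(2DS/H) = √(2 × 30,100 × 378 / 23.2) ≈ 990.38.
Cost at Q* = (D/Q*)S + (Q*/2)H = √(2DSH) ≈ €22,976.73.
Cost at Q = 1,600: (30,100/1,600)×378 + (1,600/2)×23.2 = €7,111.12 + €18,560.00 = €25,671.12.
Excess = €25,671.12 − €22,976.73 = €2,694.40.

Extra cost ≈ €2,694 per year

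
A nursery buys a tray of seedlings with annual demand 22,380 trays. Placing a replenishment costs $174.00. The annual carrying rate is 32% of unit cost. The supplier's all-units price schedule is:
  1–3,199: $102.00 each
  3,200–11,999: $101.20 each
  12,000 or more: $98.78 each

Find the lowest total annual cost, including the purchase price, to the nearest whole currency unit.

Holding cost per unit per year at price C is H = 0.32·C.
For each price level, check whether its EOQ is feasible; otherwise the best quantity at that price is the breakpoint.
EOQ at $102.00 = 488.5 (feasible in tier 1): TC = 22,380×$102.00 + (22,380/488.5)×174 + (488.5/2)×0.32×$102.00 = $2,298,703.91.
EOQ at $101.20 = 490.4 < 3200, so use break Q=3200: TC = 22,380×$101.20 + (22,380/3200.0)×174 + (3200.0/2)×0.32×$101.20 = $2,317,887.31.
EOQ at $98.78 = 496.4 < 12000, so use break Q=12000: TC = 22,380×$98.78 + (22,380/12000.0)×174 + (12000.0/2)×0.32×$98.78 = $2,400,678.51.
Lowest total cost among the candidates is at Q = 488.5.

TC* ≈ $2,298,704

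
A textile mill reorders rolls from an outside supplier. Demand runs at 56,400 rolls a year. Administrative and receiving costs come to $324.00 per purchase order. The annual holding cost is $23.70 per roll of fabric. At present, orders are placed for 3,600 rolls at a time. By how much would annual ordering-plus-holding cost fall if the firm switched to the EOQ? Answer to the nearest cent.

Extra cost ≈ $18,305.26 per year

EOQ = √(2DS/H) = √(2 × 56,400 × 324 / 23.7) ≈ 1241.80.
Cost at Q* = (D/Q*)S + (Q*/2)H = √(2DSH) ≈ $29,430.74.
Cost at Q = 3,600: (56,400/3,600)×324 + (3,600/2)×23.7 = $5,076.00 + $42,660.00 = $47,736.00.
Excess = $47,736.00 − $29,430.74 = $18,305.26.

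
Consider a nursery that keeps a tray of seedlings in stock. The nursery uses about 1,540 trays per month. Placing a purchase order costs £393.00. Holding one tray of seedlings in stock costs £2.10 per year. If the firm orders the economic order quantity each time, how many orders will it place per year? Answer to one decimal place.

N ≈ 7.0 orders per year

Annual demand D = 1,540 × 12 = 18,480.
Q* = √(2DS/H) = √(2 × 18,480 × 393 / 2.1) ≈ 2629.98.
Orders per year = D / Q* = 18,480 / 2629.98 ≈ 7.027.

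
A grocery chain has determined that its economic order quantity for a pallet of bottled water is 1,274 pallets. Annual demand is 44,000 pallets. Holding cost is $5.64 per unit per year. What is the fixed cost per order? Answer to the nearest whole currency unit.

S ≈ $104

The basic EOQ model gives Q* = √(2DS/H); rearrange for the unknown.
From Q* = √(2DS/H): S = Q*²H / (2D) = 1,274² × 5.64 / (2 × 44,000) = 104.0244.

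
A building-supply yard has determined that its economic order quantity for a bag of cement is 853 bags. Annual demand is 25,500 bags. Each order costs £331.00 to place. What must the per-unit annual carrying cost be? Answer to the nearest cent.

H ≈ £23.20

Invert the EOQ relation Q*² = 2DS/H.
From Q* = √(2DS/H): H = 2DS / Q*² = 2 × 25,500 × 331 / 853² = 23.2006.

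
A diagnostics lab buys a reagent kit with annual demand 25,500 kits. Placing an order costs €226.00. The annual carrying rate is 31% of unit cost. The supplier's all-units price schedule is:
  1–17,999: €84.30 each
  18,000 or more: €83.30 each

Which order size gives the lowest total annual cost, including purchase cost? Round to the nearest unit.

Q* ≈ 664 kits

Holding cost per unit per year at price C is H = 0.31·C.
Evaluate total cost at each tier's feasible EOQ or, if the EOQ is below the tier, at the tier's minimum quantity.
EOQ at €84.30 = 664.1 (feasible in tier 1): TC = 25,500×€84.30 + (25,500/664.1)×226 + (664.1/2)×0.31×€84.30 = €2,167,005.37.
EOQ at €83.30 = 668.1 < 18000, so use break Q=18000: TC = 25,500×€83.30 + (25,500/18000.0)×226 + (18000.0/2)×0.31×€83.30 = €2,356,877.17.
Lowest total cost is €2,167,005.37 at Q = 664.1.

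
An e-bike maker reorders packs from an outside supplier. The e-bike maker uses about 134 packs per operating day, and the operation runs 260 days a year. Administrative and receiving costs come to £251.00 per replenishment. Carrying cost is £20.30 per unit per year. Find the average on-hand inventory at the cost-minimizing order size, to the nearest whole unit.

Average inventory ≈ 464 packs

Annual demand D = 134 × 260 = 34,840.
EOQ = √(2DS/H) = √(2 × 34,840 × 251 / 20.3) ≈ 928.20.
Average inventory = Q*/2 ≈ 928.20 / 2 = 464.101.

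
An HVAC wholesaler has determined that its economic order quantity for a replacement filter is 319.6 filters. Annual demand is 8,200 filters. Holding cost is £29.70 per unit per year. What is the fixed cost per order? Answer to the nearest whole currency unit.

S ≈ £185

Invert the EOQ relation Q*² = 2DS/H.
From Q* = √(2DS/H): S = Q*²H / (2D) = 319.6² × 29.7 / (2 × 8,200) = 184.9806.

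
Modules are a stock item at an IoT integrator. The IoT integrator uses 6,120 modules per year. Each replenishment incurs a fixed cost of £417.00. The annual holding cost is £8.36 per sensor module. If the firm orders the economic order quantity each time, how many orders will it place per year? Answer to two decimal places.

Q* = √(2DS/H) = √(2 × 6,120 × 417 / 8.36) ≈ 781.37.
Orders per year = D / Q* = 6,120 / 781.37 ≈ 7.832.

N ≈ 7.83 orders per year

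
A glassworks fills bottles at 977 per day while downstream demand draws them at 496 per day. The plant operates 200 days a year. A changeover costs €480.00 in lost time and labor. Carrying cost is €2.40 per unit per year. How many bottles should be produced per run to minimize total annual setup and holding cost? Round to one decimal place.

Q* ≈ 8,977.6 bottles

Annual demand D = 496 × 200 = 99,200.
Production build-up factor (1 − d/p) = 1 − 496/977 = 0.4923.
Q* = √(2DS / (H(1 − d/p))) = √(2 × 99,200 × 480 / (2.4 × 0.4923)).
= √(95,232,000 / 1.1816) ≈ 8977.607.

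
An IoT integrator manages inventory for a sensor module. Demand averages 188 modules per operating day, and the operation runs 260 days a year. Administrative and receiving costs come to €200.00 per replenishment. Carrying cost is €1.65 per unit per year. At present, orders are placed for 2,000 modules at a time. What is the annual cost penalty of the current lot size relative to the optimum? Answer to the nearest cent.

Annual demand D = 188 × 260 = 48,880.
EOQ = √(2DS/H) = √(2 × 48,880 × 200 / 1.65) ≈ 3442.34.
Cost at Q* = (D/Q*)S + (Q*/2)H = √(2DSH) ≈ €5,679.86.
Cost at Q = 2,000: (48,880/2,000)×200 + (2,000/2)×1.65 = €4,888.00 + €1,650.00 = €6,538.00.
Excess = €6,538.00 − €5,679.86 = €858.14.

Extra cost ≈ €858.14 per year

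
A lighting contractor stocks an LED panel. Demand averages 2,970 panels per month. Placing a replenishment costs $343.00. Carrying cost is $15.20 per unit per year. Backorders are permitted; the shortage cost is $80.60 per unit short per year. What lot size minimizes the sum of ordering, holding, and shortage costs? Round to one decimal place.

Q* ≈ 1,382.7 panels

Annual demand D = 2,970 × 12 = 35,640.
With planned backorders, Q* = √(2DS/H) · √((H+B)/B).
√(2DS/H) = √(2 × 35,640 × 343 / 15.2) = 1268.262.
√((H+B)/B) = √((15.2+80.6)/80.6) = 1.0902.
Q* ≈ 1382.688.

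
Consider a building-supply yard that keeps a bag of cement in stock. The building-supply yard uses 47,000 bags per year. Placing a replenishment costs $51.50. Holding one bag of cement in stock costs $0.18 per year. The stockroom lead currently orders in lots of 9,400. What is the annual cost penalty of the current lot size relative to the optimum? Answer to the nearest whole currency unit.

EOQ = √(2DS/H) = √(2 × 47,000 × 51.5 / 0.18) ≈ 5185.99.
Cost at Q* = (D/Q*)S + (Q*/2)H = √(2DSH) ≈ $933.48.
Cost at Q = 9,400: (47,000/9,400)×51.5 + (9,400/2)×0.18 = $257.50 + $846.00 = $1,103.50.
Excess = $1,103.50 − $933.48 = $170.02.

Extra cost ≈ $170 per year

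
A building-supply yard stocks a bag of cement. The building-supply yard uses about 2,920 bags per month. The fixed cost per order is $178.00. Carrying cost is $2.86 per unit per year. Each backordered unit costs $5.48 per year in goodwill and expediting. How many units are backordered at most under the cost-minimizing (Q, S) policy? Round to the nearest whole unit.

Annual demand D = 2,920 × 12 = 35,040.
With planned backorders, Q* = √(2DS/H) · √((H+B)/B).
√(2DS/H) = √(2 × 35,040 × 178 / 2.86) = 2088.450.
√((H+B)/B) = √((2.86+5.48)/5.48) = 1.2337.
Q* ≈ 2576.421.
S* = Q* · H/(H+B) = 2576.421 × 2.86/8.34 ≈ 883.521.

S* ≈ 884 bags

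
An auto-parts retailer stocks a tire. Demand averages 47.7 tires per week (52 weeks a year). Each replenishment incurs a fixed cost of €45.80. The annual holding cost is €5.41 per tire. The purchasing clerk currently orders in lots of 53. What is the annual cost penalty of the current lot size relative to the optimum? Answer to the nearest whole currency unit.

Extra cost ≈ €1,178 per year

Annual demand D = 47.7 × 52 = 2,480.4.
EOQ = √(2DS/H) = √(2 × 2,480.4 × 45.8 / 5.41) ≈ 204.93.
Cost at Q* = (D/Q*)S + (Q*/2)H = √(2DSH) ≈ €1,108.68.
Cost at Q = 53: (2,480.4/53)×45.8 + (53/2)×5.41 = €2,143.44 + €143.37 = €2,286.81.
Excess = €2,286.81 − €1,108.68 = €1,178.12.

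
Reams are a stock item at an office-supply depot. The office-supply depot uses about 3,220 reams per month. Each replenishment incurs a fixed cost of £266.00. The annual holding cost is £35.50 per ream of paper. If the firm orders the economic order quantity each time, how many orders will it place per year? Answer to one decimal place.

N ≈ 50.8 orders per year

Annual demand D = 3,220 × 12 = 38,640.
EOQ = √(2DS/H) = √(2 × 38,640 × 266 / 35.5) ≈ 760.96.
Orders per year = D / Q* = 38,640 / 760.96 ≈ 50.778.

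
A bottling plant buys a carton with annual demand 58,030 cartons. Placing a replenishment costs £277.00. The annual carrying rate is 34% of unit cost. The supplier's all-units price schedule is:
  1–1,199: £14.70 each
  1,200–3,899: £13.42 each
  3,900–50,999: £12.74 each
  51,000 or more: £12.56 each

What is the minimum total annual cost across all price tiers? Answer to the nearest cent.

Holding cost per unit per year at price C is H = 0.34·C.
For each price level, check whether its EOQ is feasible; otherwise the best quantity at that price is the breakpoint.
Tier 1 (£14.70): EOQ = 2536.2 exceeds tier's upper bound 1199, so this tier is dominated.
EOQ at £13.42 = 2654.4 (feasible in tier 2): TC = 58,030×£13.42 + (58,030/2654.4)×277 + (2654.4/2)×0.34×£13.42 = £790,874.07.
EOQ at £12.74 = 2724.3 < 3900, so use break Q=3900: TC = 58,030×£12.74 + (58,030/3900.0)×277 + (3900.0/2)×0.34×£12.74 = £751,870.44.
EOQ at £12.56 = 2743.8 < 51000, so use break Q=51000: TC = 58,030×£12.56 + (58,030/51000.0)×277 + (51000.0/2)×0.34×£12.56 = £838,067.18.
Lowest total cost among the candidates is at Q = 3900.0.

TC* ≈ £751,870.44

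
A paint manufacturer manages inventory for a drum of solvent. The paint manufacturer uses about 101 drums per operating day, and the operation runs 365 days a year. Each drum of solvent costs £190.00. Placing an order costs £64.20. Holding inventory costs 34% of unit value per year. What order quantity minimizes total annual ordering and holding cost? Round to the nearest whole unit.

Annual demand D = 101 × 365 = 36,865.
Holding cost H = 0.34 × £190.00 = £64.6000 per unit per year.
EOQ = √(2DS / H) = √(2 × 36,865 × 64.2 / 64.6).
= √(4,733,466 / 64.6) = √73,273.4675 ≈ 270.691.

Q* ≈ 271 drums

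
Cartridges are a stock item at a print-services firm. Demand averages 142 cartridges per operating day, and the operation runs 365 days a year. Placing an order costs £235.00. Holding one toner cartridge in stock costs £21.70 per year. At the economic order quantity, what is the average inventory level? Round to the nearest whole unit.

Annual demand D = 142 × 365 = 51,830.
EOQ = √(2DS/H) = √(2 × 51,830 × 235 / 21.7) ≈ 1059.52.
Average inventory = Q*/2 ≈ 1059.52 / 2 = 529.761.

Average inventory ≈ 530 cartridges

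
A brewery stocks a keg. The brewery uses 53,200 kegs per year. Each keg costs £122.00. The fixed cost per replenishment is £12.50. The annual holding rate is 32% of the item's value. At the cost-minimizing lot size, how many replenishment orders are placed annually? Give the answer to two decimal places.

N ≈ 288.23 orders per year

Holding cost H = 0.32 × £122.00 = £39.0400 per unit per year.
The optimal lot size = √(2DS/H) = √(2 × 53,200 × 12.5 / 39.04) ≈ 184.57.
Orders per year = D / Q* = 53,200 / 184.57 ≈ 288.231.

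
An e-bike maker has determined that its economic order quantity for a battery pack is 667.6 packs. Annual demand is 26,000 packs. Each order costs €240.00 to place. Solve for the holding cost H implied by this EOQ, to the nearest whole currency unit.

Squaring Q* = √(2DS/H) gives Q*² = 2DS/H.
From Q* = √(2DS/H): H = 2DS / Q*² = 2 × 26,000 × 240 / 667.6² = 28.0015.

H ≈ €28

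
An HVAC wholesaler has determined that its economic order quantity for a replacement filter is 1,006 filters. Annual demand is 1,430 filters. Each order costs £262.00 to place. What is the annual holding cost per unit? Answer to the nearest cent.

Invert the EOQ relation Q*² = 2DS/H.
From Q* = √(2DS/H): H = 2DS / Q*² = 2 × 1,430 × 262 / 1,006² = 0.7404.

H ≈ £0.74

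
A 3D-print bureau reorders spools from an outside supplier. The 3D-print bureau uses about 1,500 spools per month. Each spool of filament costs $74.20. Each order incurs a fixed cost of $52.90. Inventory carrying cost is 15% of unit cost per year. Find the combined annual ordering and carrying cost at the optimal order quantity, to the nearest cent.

TC* ≈ $4,603.91

Annual demand D = 1,500 × 12 = 18,000.
Holding cost H = 0.15 × $74.20 = $11.1300 per unit per year.
The optimal lot size = √(2DS/H) = √(2 × 18,000 × 52.9 / 11.13) ≈ 413.65.
At Q*, ordering cost (D/Q*)S equals holding cost (Q*/2)H, each = √(DSH/2).
Minimum total = √(2DSH) = √(2 × 18,000 × 52.9 × 11.13) ≈ 4603.908.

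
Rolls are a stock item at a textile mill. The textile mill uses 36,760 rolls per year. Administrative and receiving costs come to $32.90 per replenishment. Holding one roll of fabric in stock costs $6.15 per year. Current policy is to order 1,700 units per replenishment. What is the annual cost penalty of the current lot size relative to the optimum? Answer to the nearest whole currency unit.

Extra cost ≈ $2,082 per year

EOQ = √(2DS/H) = √(2 × 36,760 × 32.9 / 6.15) ≈ 627.14.
Cost at Q* = (D/Q*)S + (Q*/2)H = √(2DSH) ≈ $3,856.90.
Cost at Q = 1,700: (36,760/1,700)×32.9 + (1,700/2)×6.15 = $711.41 + $5,227.50 = $5,938.91.
Excess = $5,938.91 − $3,856.90 = $2,082.02.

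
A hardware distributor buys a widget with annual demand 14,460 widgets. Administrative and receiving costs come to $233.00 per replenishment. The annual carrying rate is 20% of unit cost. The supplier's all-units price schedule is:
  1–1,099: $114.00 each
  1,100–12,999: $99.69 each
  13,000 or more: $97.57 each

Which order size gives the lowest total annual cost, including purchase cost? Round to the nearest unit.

Q* ≈ 1,100 widgets

Holding cost per unit per year at price C is H = 0.20·C.
Candidates are each tier's EOQ (if it falls in that tier) and each price-break quantity.
EOQ at $114.00 = 543.6 (feasible in tier 1): TC = 14,460×$114.00 + (14,460/543.6)×233 + (543.6/2)×0.20×$114.00 = $1,660,834.94.
EOQ at $99.69 = 581.3 < 1100, so use break Q=1100: TC = 14,460×$99.69 + (14,460/1100.0)×233 + (1100.0/2)×0.20×$99.69 = $1,455,546.19.
EOQ at $97.57 = 587.6 < 13000, so use break Q=13000: TC = 14,460×$97.57 + (14,460/13000.0)×233 + (13000.0/2)×0.20×$97.57 = $1,537,962.37.
Lowest total cost is $1,455,546.19 at Q = 1100.0.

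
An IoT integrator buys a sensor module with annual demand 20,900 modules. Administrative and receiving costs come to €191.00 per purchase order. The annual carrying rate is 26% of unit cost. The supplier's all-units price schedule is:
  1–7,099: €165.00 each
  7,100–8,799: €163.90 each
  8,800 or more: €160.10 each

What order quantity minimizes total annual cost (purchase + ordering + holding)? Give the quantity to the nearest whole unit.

Q* ≈ 431 modules

Holding cost per unit per year at price C is H = 0.26·C.
For each price level, check whether its EOQ is feasible; otherwise the best quantity at that price is the breakpoint.
EOQ at €165.00 = 431.4 (feasible in tier 1): TC = 20,900×€165.00 + (20,900/431.4)×191 + (431.4/2)×0.26×€165.00 = €3,467,006.89.
EOQ at €163.90 = 432.8 < 7100, so use break Q=7100: TC = 20,900×€163.90 + (20,900/7100.0)×191 + (7100.0/2)×0.26×€163.90 = €3,577,351.94.
EOQ at €160.10 = 437.9 < 8800, so use break Q=8800: TC = 20,900×€160.10 + (20,900/8800.0)×191 + (8800.0/2)×0.26×€160.10 = €3,529,698.02.
Lowest total cost is €3,467,006.89 at Q = 431.4.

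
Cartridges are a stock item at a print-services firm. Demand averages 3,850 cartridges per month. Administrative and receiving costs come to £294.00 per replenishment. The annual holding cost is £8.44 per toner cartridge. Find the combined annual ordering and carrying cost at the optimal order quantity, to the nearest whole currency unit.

Annual demand D = 3,850 × 12 = 46,200.
EOQ = √(2DS/H) = √(2 × 46,200 × 294 / 8.44) ≈ 1794.07.
At Q*, ordering cost (D/Q*)S equals holding cost (Q*/2)H, each = √(DSH/2).
Minimum total = √(2DSH) = √(2 × 46,200 × 294 × 8.44) ≈ 15141.917.

TC* ≈ £15,142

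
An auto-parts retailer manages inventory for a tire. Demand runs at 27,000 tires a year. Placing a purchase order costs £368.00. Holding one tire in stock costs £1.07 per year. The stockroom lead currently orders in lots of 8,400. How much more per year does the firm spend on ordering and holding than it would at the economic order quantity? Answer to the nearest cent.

EOQ = √(2DS/H) = √(2 × 27,000 × 368 / 1.07) ≈ 4309.52.
Cost at Q* = (D/Q*)S + (Q*/2)H = √(2DSH) ≈ £4,611.19.
Cost at Q = 8,400: (27,000/8,400)×368 + (8,400/2)×1.07 = £1,182.86 + £4,494.00 = £5,676.86.
Excess = £5,676.86 − £4,611.19 = £1,065.67.

Extra cost ≈ £1,065.67 per year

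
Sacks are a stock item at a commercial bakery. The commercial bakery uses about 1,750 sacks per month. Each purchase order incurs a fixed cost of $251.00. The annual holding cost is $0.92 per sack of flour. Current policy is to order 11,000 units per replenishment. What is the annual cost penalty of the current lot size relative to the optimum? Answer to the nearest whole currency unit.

Annual demand D = 1,750 × 12 = 21,000.
EOQ = √(2DS/H) = √(2 × 21,000 × 251 / 0.92) ≈ 3385.07.
Cost at Q* = (D/Q*)S + (Q*/2)H = √(2DSH) ≈ $3,114.26.
Cost at Q = 11,000: (21,000/11,000)×251 + (11,000/2)×0.92 = $479.18 + $5,060.00 = $5,539.18.
Excess = $5,539.18 − $3,114.26 = $2,424.92.

Extra cost ≈ $2,425 per year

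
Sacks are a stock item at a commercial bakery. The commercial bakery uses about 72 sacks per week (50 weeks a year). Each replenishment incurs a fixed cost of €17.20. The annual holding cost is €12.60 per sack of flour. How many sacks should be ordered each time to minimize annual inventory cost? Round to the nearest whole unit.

Q* ≈ 99 sacks

Annual demand D = 72 × 50 = 3,600.
EOQ = √(2DS / H) = √(2 × 3,600 × 17.2 / 12.6).
= √(123,840 / 12.6) = √9,828.5714 ≈ 99.139.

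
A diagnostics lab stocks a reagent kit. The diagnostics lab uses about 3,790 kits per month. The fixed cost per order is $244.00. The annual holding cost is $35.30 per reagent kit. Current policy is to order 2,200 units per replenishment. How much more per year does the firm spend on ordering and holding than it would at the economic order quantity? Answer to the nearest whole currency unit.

Extra cost ≈ $15,884 per year

Annual demand D = 3,790 × 12 = 45,480.
EOQ = √(2DS/H) = √(2 × 45,480 × 244 / 35.3) ≈ 792.93.
Cost at Q* = (D/Q*)S + (Q*/2)H = √(2DSH) ≈ $27,990.30.
Cost at Q = 2,200: (45,480/2,200)×244 + (2,200/2)×35.3 = $5,044.15 + $38,830.00 = $43,874.15.
Excess = $43,874.15 − $27,990.30 = $15,883.85.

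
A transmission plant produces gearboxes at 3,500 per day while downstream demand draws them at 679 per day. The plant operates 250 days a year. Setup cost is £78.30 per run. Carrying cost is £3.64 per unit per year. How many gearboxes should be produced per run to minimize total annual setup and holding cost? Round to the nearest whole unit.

Q* ≈ 3,010 gearboxes

Annual demand D = 679 × 250 = 169,750.
Production build-up factor (1 − d/p) = 1 − 679/3,500 = 0.8060.
Q* = √(2DS / (H(1 − d/p))) = √(2 × 169,750 × 78.3 / (3.64 × 0.8060)).
= √(26,582,850 / 2.9338) ≈ 3010.111.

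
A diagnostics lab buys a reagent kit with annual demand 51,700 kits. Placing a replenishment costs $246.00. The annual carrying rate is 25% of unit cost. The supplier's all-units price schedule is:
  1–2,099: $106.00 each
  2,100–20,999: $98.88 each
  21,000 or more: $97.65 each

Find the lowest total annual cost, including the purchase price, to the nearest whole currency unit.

Holding cost per unit per year at price C is H = 0.25·C.
Candidates are each tier's EOQ (if it falls in that tier) and each price-break quantity.
EOQ at $106.00 = 979.7 (feasible in tier 1): TC = 51,700×$106.00 + (51,700/979.7)×246 + (979.7/2)×0.25×$106.00 = $5,506,162.75.
EOQ at $98.88 = 1014.4 < 2100, so use break Q=2100: TC = 51,700×$98.88 + (51,700/2100.0)×246 + (2100.0/2)×0.25×$98.88 = $5,144,108.29.
EOQ at $97.65 = 1020.8 < 21000, so use break Q=21000: TC = 51,700×$97.65 + (51,700/21000.0)×246 + (21000.0/2)×0.25×$97.65 = $5,305,441.88.
Lowest total cost among the candidates is at Q = 2100.0.

TC* ≈ $5,144,108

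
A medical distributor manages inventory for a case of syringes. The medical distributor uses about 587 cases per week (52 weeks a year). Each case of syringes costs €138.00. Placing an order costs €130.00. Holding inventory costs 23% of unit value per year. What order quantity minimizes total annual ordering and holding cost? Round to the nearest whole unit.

Q* ≈ 500 cases

Annual demand D = 587 × 52 = 30,524.
Holding cost H = 0.23 × €138.00 = €31.7400 per unit per year.
EOQ = √(2DS / H) = √(2 × 30,524 × 130 / 31.74).
= √(7,936,240 / 31.74) = √250,039.0674 ≈ 500.039.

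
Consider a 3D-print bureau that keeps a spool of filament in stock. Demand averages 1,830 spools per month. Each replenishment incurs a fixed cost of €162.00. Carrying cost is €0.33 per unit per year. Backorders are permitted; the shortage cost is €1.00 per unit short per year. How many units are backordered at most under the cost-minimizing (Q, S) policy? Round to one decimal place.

S* ≈ 1,328.7 spools

Annual demand D = 1,830 × 12 = 21,960.
With planned backorders, Q* = √(2DS/H) · √((H+B)/B).
√(2DS/H) = √(2 × 21,960 × 162 / 0.33) = 4643.353.
√((H+B)/B) = √((0.33+1)/1) = 1.1533.
Q* ≈ 5354.976.
S* = Q* · H/(H+B) = 5354.976 × 0.33/1.33 ≈ 1328.678.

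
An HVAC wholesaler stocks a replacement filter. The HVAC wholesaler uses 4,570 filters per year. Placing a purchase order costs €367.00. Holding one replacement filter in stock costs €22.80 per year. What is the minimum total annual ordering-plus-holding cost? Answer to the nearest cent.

TC* ≈ €8,745.28

Q* = √(2DS/H) = √(2 × 4,570 × 367 / 22.8) ≈ 383.56.
At the optimum the two cost components are equal, so total cost = 2·(Q*/2)H = Q*·H.
Minimum total = √(2DSH) = √(2 × 4,570 × 367 × 22.8) ≈ 8745.277.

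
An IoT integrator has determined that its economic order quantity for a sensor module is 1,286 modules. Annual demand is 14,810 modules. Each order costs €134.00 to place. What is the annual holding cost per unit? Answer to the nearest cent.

H ≈ €2.40

Squaring Q* = √(2DS/H) gives Q*² = 2DS/H.
From Q* = √(2DS/H): H = 2DS / Q*² = 2 × 14,810 × 134 / 1,286² = 2.4000.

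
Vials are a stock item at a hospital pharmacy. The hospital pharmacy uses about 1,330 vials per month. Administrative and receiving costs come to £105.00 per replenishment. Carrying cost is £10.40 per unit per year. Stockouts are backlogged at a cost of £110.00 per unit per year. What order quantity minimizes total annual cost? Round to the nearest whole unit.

Annual demand D = 1,330 × 12 = 15,960.
With planned backorders, Q* = √(2DS/H) · √((H+B)/B).
√(2DS/H) = √(2 × 15,960 × 105 / 10.4) = 567.688.
√((H+B)/B) = √((10.4+110)/110) = 1.0462.
Q* ≈ 593.918.

Q* ≈ 594 vials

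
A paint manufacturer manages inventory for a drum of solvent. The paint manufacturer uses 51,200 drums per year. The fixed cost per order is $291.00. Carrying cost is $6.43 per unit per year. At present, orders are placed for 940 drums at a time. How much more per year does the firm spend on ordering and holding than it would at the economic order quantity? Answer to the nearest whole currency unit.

EOQ = √(2DS/H) = √(2 × 51,200 × 291 / 6.43) ≈ 2152.74.
Cost at Q* = (D/Q*)S + (Q*/2)H = √(2DSH) ≈ $13,842.10.
Cost at Q = 940: (51,200/940)×291 + (940/2)×6.43 = $15,850.21 + $3,022.10 = $18,872.31.
Excess = $18,872.31 − $13,842.10 = $5,030.21.

Extra cost ≈ $5,030 per year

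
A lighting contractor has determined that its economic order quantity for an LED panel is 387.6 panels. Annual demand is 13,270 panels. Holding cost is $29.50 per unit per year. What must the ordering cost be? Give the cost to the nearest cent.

S ≈ $166.99

The basic EOQ model gives Q* = √(2DS/H); rearrange for the unknown.
From Q* = √(2DS/H): S = Q*²H / (2D) = 387.6² × 29.5 / (2 × 13,270) = 166.9893.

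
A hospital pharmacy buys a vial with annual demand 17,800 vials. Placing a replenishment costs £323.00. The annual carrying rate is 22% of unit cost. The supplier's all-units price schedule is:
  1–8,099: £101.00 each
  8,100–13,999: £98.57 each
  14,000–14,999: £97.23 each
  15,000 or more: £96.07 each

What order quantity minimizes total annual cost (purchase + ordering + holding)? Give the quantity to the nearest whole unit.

Holding cost per unit per year at price C is H = 0.22·C.
For each price level, check whether its EOQ is feasible; otherwise the best quantity at that price is the breakpoint.
EOQ at £101.00 = 719.4 (feasible in tier 1): TC = 17,800×£101.00 + (17,800/719.4)×323 + (719.4/2)×0.22×£101.00 = £1,813,784.47.
EOQ at £98.57 = 728.2 < 8100, so use break Q=8100: TC = 17,800×£98.57 + (17,800/8100.0)×323 + (8100.0/2)×0.22×£98.57 = £1,843,081.67.
EOQ at £97.23 = 733.2 < 14000, so use break Q=14000: TC = 17,800×£97.23 + (17,800/14000.0)×323 + (14000.0/2)×0.22×£97.23 = £1,880,838.87.
EOQ at £96.07 = 737.6 < 15000, so use break Q=15000: TC = 17,800×£96.07 + (17,800/15000.0)×323 + (15000.0/2)×0.22×£96.07 = £1,868,944.79.
Lowest total cost is £1,813,784.47 at Q = 719.4.

Q* ≈ 719 vials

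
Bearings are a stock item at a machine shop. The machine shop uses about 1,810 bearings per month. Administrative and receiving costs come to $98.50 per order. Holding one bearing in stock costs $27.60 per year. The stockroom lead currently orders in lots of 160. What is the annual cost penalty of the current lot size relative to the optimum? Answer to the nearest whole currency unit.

Annual demand D = 1,810 × 12 = 21,720.
EOQ = √(2DS/H) = √(2 × 21,720 × 98.5 / 27.6) ≈ 393.74.
Cost at Q* = (D/Q*)S + (Q*/2)H = √(2DSH) ≈ $10,867.20.
Cost at Q = 160: (21,720/160)×98.5 + (160/2)×27.6 = $13,371.38 + $2,208.00 = $15,579.38.
Excess = $15,579.38 − $10,867.20 = $4,712.18.

Extra cost ≈ $4,712 per year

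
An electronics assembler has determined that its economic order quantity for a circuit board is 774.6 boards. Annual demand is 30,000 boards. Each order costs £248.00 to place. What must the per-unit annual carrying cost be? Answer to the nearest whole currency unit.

Squaring Q* = √(2DS/H) gives Q*² = 2DS/H.
From Q* = √(2DS/H): H = 2DS / Q*² = 2 × 30,000 × 248 / 774.6² = 24.7998.

H ≈ £25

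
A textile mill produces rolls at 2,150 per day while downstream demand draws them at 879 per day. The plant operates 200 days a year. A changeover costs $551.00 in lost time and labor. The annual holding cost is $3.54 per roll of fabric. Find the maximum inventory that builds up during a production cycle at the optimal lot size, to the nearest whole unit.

Annual demand D = 879 × 200 = 175,800.
Production build-up factor (1 − d/p) = 1 − 879/2,150 = 0.5912.
Q* = √(2DS / (H(1 − d/p))) = √(2 × 175,800 × 551 / (3.54 × 0.5912)).
= √(193,731,600 / 2.0927) ≈ 9621.550.
Maximum inventory = Q*(1 − d/p) = 9621.550 × 0.5912 ≈ 5687.903.

I_max ≈ 5,688 rolls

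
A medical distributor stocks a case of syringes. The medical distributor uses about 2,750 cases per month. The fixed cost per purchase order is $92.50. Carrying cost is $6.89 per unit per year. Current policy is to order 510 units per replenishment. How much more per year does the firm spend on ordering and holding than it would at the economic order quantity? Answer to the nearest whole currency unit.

Annual demand D = 2,750 × 12 = 33,000.
EOQ = √(2DS/H) = √(2 × 33,000 × 92.5 / 6.89) ≈ 941.31.
Cost at Q* = (D/Q*)S + (Q*/2)H = √(2DSH) ≈ $6,485.63.
Cost at Q = 510: (33,000/510)×92.5 + (510/2)×6.89 = $5,985.29 + $1,756.95 = $7,742.24.
Excess = $7,742.24 − $6,485.63 = $1,256.61.

Extra cost ≈ $1,257 per year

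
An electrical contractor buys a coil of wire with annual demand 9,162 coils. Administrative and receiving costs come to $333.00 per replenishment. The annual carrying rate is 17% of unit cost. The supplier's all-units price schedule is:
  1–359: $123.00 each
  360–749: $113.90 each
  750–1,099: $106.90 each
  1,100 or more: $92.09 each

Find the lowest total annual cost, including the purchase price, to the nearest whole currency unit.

Holding cost per unit per year at price C is H = 0.17·C.
For each price level, check whether its EOQ is feasible; otherwise the best quantity at that price is the breakpoint.
Tier 1 ($123.00): EOQ = 540.2 exceeds tier's upper bound 359, so this tier is dominated.
EOQ at $113.90 = 561.4 (feasible in tier 2): TC = 9,162×$113.90 + (9,162/561.4)×333 + (561.4/2)×0.17×$113.90 = $1,054,421.53.
EOQ at $106.90 = 579.5 < 750, so use break Q=750: TC = 9,162×$106.90 + (9,162/750.0)×333 + (750.0/2)×0.17×$106.90 = $990,300.60.
EOQ at $92.09 = 624.3 < 1100, so use break Q=1100: TC = 9,162×$92.09 + (9,162/1100.0)×333 + (1100.0/2)×0.17×$92.09 = $855,112.58.
Lowest total cost among the candidates is at Q = 1100.0.

TC* ≈ $855,113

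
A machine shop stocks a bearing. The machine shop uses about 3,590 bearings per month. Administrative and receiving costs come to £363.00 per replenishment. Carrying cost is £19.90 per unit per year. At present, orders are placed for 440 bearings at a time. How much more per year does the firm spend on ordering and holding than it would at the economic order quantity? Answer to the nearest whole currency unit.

Extra cost ≈ £14,971 per year

Annual demand D = 3,590 × 12 = 43,080.
EOQ = √(2DS/H) = √(2 × 43,080 × 363 / 19.9) ≈ 1253.66.
Cost at Q* = (D/Q*)S + (Q*/2)H = √(2DSH) ≈ £24,947.83.
Cost at Q = 440: (43,080/440)×363 + (440/2)×19.9 = £35,541.00 + £4,378.00 = £39,919.00.
Excess = £39,919.00 − £24,947.83 = £14,971.17.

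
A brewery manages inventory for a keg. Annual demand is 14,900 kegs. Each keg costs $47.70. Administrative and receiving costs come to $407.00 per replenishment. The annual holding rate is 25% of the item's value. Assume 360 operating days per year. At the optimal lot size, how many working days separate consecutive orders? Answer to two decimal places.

T ≈ 24.37 days

Holding cost H = 0.25 × $47.70 = $11.9250 per unit per year.
The optimal lot size = √(2DS/H) = √(2 × 14,900 × 407 / 11.925) ≈ 1008.50.
Cycle time = Q*/D × 360 = 1008.50 / 14,900 × 360 ≈ 24.366 days.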